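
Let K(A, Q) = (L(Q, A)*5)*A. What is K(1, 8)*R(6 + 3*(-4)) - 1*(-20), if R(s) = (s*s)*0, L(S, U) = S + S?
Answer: 20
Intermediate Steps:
L(S, U) = 2*S
K(A, Q) = 10*A*Q (K(A, Q) = ((2*Q)*5)*A = (10*Q)*A = 10*A*Q)
R(s) = 0 (R(s) = s²*0 = 0)
K(1, 8)*R(6 + 3*(-4)) - 1*(-20) = (10*1*8)*0 - 1*(-20) = 80*0 + 20 = 0 + 20 = 20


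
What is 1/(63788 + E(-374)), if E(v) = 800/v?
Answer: 187/11927956 ≈ 1.5677e-5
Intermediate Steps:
1/(63788 + E(-374)) = 1/(63788 + 800/(-374)) = 1/(63788 + 800*(-1/374)) = 1/(63788 - 400/187) = 1/(11927956/187) = 187/11927956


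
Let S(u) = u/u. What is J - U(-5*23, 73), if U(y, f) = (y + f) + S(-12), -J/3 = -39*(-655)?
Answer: -76594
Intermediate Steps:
S(u) = 1
J = -76635 (J = -(-117)*(-655) = -3*25545 = -76635)
U(y, f) = 1 + f + y (U(y, f) = (y + f) + 1 = (f + y) + 1 = 1 + f + y)
J - U(-5*23, 73) = -76635 - (1 + 73 - 5*23) = -76635 - (1 + 73 - 115) = -76635 - 1*(-41) = -76635 + 41 = -76594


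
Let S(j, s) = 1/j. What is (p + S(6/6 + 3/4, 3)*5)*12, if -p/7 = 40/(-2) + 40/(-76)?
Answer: 233880/133 ≈ 1758.5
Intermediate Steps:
p = 2730/19 (p = -7*(40/(-2) + 40/(-76)) = -7*(40*(-½) + 40*(-1/76)) = -7*(-20 - 10/19) = -7*(-390/19) = 2730/19 ≈ 143.68)
(p + S(6/6 + 3/4, 3)*5)*12 = (2730/19 + 5/(6/6 + 3/4))*12 = (2730/19 + 5/(6*(⅙) + 3*(¼)))*12 = (2730/19 + 5/(1 + ¾))*12 = (2730/19 + 5/(7/4))*12 = (2730/19 + (4/7)*5)*12 = (2730/19 + 20/7)*12 = (19490/133)*12 = 233880/133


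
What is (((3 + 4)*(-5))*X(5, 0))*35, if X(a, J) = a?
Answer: -6125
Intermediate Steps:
(((3 + 4)*(-5))*X(5, 0))*35 = (((3 + 4)*(-5))*5)*35 = ((7*(-5))*5)*35 = -35*5*35 = -175*35 = -6125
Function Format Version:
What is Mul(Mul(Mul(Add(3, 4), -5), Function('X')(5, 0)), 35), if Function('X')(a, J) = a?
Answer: -6125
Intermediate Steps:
Mul(Mul(Mul(Add(3, 4), -5), Function('X')(5, 0)), 35) = Mul(Mul(Mul(Add(3, 4), -5), 5), 35) = Mul(Mul(Mul(7, -5), 5), 35) = Mul(Mul(-35, 5), 35) = Mul(-175, 35) = -6125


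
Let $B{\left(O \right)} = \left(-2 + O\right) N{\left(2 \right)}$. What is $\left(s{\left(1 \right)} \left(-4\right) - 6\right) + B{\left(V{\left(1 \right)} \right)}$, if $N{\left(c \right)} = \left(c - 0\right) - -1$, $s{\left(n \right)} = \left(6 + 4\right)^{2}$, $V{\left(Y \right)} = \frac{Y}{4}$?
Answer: $- \frac{1645}{4} \approx -411.25$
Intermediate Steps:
$V{\left(Y \right)} = \frac{Y}{4}$ ($V{\left(Y \right)} = Y \frac{1}{4} = \frac{Y}{4}$)
$s{\left(n \right)} = 100$ ($s{\left(n \right)} = 10^{2} = 100$)
$N{\left(c \right)} = 1 + c$ ($N{\left(c \right)} = \left(c + 0\right) + 1 = c + 1 = 1 + c$)
$B{\left(O \right)} = -6 + 3 O$ ($B{\left(O \right)} = \left(-2 + O\right) \left(1 + 2\right) = \left(-2 + O\right) 3 = -6 + 3 O$)
$\left(s{\left(1 \right)} \left(-4\right) - 6\right) + B{\left(V{\left(1 \right)} \right)} = \left(100 \left(-4\right) - 6\right) - \left(6 - 3 \cdot \frac{1}{4} \cdot 1\right) = \left(-400 - 6\right) + \left(-6 + 3 \cdot \frac{1}{4}\right) = -406 + \left(-6 + \frac{3}{4}\right) = -406 - \frac{21}{4} = - \frac{1645}{4}$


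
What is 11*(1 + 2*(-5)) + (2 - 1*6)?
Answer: -103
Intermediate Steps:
11*(1 + 2*(-5)) + (2 - 1*6) = 11*(1 - 10) + (2 - 6) = 11*(-9) - 4 = -99 - 4 = -103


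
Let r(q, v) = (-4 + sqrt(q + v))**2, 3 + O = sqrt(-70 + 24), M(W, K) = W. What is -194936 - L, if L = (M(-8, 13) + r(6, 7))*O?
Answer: -194936 - (3 - I*sqrt(46))*(8 - (4 - sqrt(13))**2) ≈ -1.9496e+5 + 53.203*I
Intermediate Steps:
O = -3 + I*sqrt(46) (O = -3 + sqrt(-70 + 24) = -3 + sqrt(-46) = -3 + I*sqrt(46) ≈ -3.0 + 6.7823*I)
L = (-8 + (-4 + sqrt(13))**2)*(-3 + I*sqrt(46)) (L = (-8 + (-4 + sqrt(6 + 7))**2)*(-3 + I*sqrt(46)) = (-8 + (-4 + sqrt(13))**2)*(-3 + I*sqrt(46)) ≈ 23.533 - 53.203*I)
-194936 - L = -194936 - (3 - I*sqrt(46))*(8 - (4 - sqrt(13))**2)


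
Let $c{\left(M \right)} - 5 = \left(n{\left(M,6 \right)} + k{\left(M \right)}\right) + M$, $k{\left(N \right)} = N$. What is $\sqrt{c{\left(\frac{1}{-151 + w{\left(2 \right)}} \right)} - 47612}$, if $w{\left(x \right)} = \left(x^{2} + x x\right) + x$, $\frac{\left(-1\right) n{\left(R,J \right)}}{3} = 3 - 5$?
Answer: $\frac{i \sqrt{946355763}}{141} \approx 218.18 i$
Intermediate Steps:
$n{\left(R,J \right)} = 6$ ($n{\left(R,J \right)} = - 3 \left(3 - 5\right) = \left(-3\right) \left(-2\right) = 6$)
$w{\left(x \right)} = x + 2 x^{2}$ ($w{\left(x \right)} = \left(x^{2} + x^{2}\right) + x = 2 x^{2} + x = x + 2 x^{2}$)
$c{\left(M \right)} = 11 + 2 M$ ($c{\left(M \right)} = 5 + \left(\left(6 + M\right) + M\right) = 5 + \left(6 + 2 M\right) = 11 + 2 M$)
$\sqrt{c{\left(\frac{1}{-151 + w{\left(2 \right)}} \right)} - 47612} = \sqrt{\left(11 + \frac{2}{-151 + 2 \left(1 + 2 \cdot 2\right)}\right) - 47612} = \sqrt{\left(11 + \frac{2}{-151 + 2 \left(1 + 4\right)}\right) - 47612} = \sqrt{\left(11 + \frac{2}{-151 + 2 \cdot 5}\right) - 47612} = \sqrt{\left(11 + \frac{2}{-151 + 10}\right) - 47612} = \sqrt{\left(11 + \frac{2}{-141}\right) - 47612} = \sqrt{\left(11 + 2 \left(- \frac{1}{141}\right)\right) - 47612} = \sqrt{\left(11 - \frac{2}{141}\right) - 47612} = \sqrt{\frac{1549}{141} - 47612} = \sqrt{- \frac{6711743}{141}} = \frac{i \sqrt{946355763}}{141}$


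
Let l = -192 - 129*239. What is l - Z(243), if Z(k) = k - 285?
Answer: -30981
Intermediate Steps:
Z(k) = -285 + k
l = -31023 (l = -192 - 30831 = -31023)
l - Z(243) = -31023 - (-285 + 243) = -31023 - 1*(-42) = -31023 + 42 = -30981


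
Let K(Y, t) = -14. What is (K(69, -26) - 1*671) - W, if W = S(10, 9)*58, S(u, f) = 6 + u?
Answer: -1613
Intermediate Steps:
W = 928 (W = (6 + 10)*58 = 16*58 = 928)
(K(69, -26) - 1*671) - W = (-14 - 1*671) - 1*928 = (-14 - 671) - 928 = -685 - 928 = -1613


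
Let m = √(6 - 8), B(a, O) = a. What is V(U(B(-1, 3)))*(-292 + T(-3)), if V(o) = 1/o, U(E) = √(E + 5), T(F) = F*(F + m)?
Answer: -283/2 - 3*I*√2/2 ≈ -141.5 - 2.1213*I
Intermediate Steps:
m = I*√2 (m = √(-2) = I*√2 ≈ 1.4142*I)
T(F) = F*(F + I*√2)
U(E) = √(5 + E)
V(U(B(-1, 3)))*(-292 + T(-3)) = (-292 - 3*(-3 + I*√2))/(√(5 - 1)) = (-292 + (9 - 3*I*√2))/(√4) = (-283 - 3*I*√2)/2 = -283/2 - 3*I*√2/2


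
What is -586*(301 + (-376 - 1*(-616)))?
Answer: -317026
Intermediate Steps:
-586*(301 + (-376 - 1*(-616))) = -586*(301 + (-376 + 616)) = -586*(301 + 240) = -586*541 = -317026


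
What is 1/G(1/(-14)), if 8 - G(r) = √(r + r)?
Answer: 56/449 + I*√7/449 ≈ 0.12472 + 0.0058925*I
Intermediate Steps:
G(r) = 8 - √2*√r (G(r) = 8 - √(r + r) = 8 - √(2*r) = 8 - √2*√r)
1/G(1/(-14)) = 1/(8 - √2*√(1/(-14))) = 1/(8 - √2*√(-1/14)) = 1/(8 - √2*I*√14/14) = 1/(8 - I*√7/7)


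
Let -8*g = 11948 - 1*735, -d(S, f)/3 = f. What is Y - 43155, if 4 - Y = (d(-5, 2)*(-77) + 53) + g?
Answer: -338115/8 ≈ -42264.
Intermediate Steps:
d(S, f) = -3*f
g = -11213/8 (g = -(11948 - 1*735)/8 = -(11948 - 735)/8 = -⅛*11213 = -11213/8 ≈ -1401.6)
Y = 7125/8 (Y = 4 - ((-3*2*(-77) + 53) - 11213/8) = 4 - ((-6*(-77) + 53) - 11213/8) = 4 - ((462 + 53) - 11213/8) = 4 - (515 - 11213/8) = 4 - 1*(-7093/8) = 4 + 7093/8 = 7125/8 ≈ 890.63)
Y - 43155 = 7125/8 - 43155 = -338115/8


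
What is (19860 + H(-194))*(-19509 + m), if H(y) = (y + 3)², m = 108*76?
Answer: -636709641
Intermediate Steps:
m = 8208
H(y) = (3 + y)²
(19860 + H(-194))*(-19509 + m) = (19860 + (3 - 194)²)*(-19509 + 8208) = (19860 + (-191)²)*(-11301) = (19860 + 36481)*(-11301) = 56341*(-11301) = -636709641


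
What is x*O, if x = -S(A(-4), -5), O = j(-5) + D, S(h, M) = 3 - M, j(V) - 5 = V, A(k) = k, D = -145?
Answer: 1160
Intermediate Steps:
j(V) = 5 + V
O = -145 (O = (5 - 5) - 145 = 0 - 145 = -145)
x = -8 (x = -(3 - 1*(-5)) = -(3 + 5) = -1*8 = -8)
x*O = -8*(-145) = 1160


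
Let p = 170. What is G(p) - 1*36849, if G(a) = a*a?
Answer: -7949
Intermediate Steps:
G(a) = a**2
G(p) - 1*36849 = 170**2 - 1*36849 = 28900 - 36849 = -7949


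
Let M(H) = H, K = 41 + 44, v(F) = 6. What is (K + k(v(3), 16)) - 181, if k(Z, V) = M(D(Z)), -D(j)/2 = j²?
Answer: -168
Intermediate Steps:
D(j) = -2*j²
K = 85
k(Z, V) = -2*Z²
(K + k(v(3), 16)) - 181 = (85 - 2*6²) - 181 = (85 - 2*36) - 181 = (85 - 72) - 181 = 13 - 181 = -168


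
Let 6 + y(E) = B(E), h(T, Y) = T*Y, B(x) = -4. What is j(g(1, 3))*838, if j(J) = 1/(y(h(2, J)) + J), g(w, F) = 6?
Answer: -419/2 ≈ -209.50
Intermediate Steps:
y(E) = -10 (y(E) = -6 - 4 = -10)
j(J) = 1/(-10 + J)
j(g(1, 3))*838 = 838/(-10 + 6) = 838/(-4) = -1/4*838 = -419/2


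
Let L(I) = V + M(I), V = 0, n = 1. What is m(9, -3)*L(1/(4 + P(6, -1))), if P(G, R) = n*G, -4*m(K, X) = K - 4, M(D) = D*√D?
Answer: -√10/80 ≈ -0.039528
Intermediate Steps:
M(D) = D^(3/2)
m(K, X) = 1 - K/4 (m(K, X) = -(K - 4)/4 = -(-4 + K)/4 = 1 - K/4)
P(G, R) = G (P(G, R) = 1*G = G)
L(I) = I^(3/2) (L(I) = 0 + I^(3/2) = I^(3/2))
m(9, -3)*L(1/(4 + P(6, -1))) = (1 - ¼*9)*(1/(4 + 6))^(3/2) = (1 - 9/4)*(1/10)^(3/2) = -√10/80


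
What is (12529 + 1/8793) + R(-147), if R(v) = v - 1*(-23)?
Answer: 109077166/8793 ≈ 12405.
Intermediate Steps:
R(v) = 23 + v (R(v) = v + 23 = 23 + v)
(12529 + 1/8793) + R(-147) = (12529 + 1/8793) + (23 - 147) = (12529 + 1/8793) - 124 = 110167498/8793 - 124 = 109077166/8793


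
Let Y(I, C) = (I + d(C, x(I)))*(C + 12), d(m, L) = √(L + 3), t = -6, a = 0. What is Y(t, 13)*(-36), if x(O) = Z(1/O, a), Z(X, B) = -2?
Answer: 4500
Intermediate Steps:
x(O) = -2
d(m, L) = √(3 + L)
Y(I, C) = (1 + I)*(12 + C) (Y(I, C) = (I + √(3 - 2))*(C + 12) = (I + √1)*(12 + C) = (I + 1)*(12 + C) = (1 + I)*(12 + C))
Y(t, 13)*(-36) = (12 + 13 + 12*(-6) + 13*(-6))*(-36) = (12 + 13 - 72 - 78)*(-36) = -125*(-36) = 4500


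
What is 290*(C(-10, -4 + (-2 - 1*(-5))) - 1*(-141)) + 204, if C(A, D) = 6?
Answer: 42834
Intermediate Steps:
290*(C(-10, -4 + (-2 - 1*(-5))) - 1*(-141)) + 204 = 290*(6 - 1*(-141)) + 204 = 290*(6 + 141) + 204 = 290*147 + 204 = 42630 + 204 = 42834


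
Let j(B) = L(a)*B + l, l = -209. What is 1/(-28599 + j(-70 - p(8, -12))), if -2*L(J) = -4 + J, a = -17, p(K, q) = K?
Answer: -1/29627 ≈ -3.3753e-5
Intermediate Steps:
L(J) = 2 - J/2 (L(J) = -(-4 + J)/2 = 2 - J/2)
j(B) = -209 + 21*B/2 (j(B) = (2 - ½*(-17))*B - 209 = (2 + 17/2)*B - 209 = 21*B/2 - 209 = -209 + 21*B/2)
1/(-28599 + j(-70 - p(8, -12))) = 1/(-28599 + (-209 + 21*(-70 - 1*8)/2)) = 1/(-28599 + (-209 + 21*(-70 - 8)/2)) = 1/(-28599 + (-209 + (21/2)*(-78))) = 1/(-28599 + (-209 - 819)) = 1/(-28599 - 1028) = 1/(-29627) = -1/29627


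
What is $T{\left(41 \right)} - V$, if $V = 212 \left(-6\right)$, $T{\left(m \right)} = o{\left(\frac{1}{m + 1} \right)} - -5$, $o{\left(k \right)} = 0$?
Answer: $1277$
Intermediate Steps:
$T{\left(m \right)} = 5$ ($T{\left(m \right)} = 0 - -5 = 0 + 5 = 5$)
$V = -1272$
$T{\left(41 \right)} - V = 5 - -1272 = 5 + 1272 = 1277$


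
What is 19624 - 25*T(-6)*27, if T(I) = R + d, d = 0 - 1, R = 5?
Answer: 16924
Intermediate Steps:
d = -1
T(I) = 4 (T(I) = 5 - 1 = 4)
19624 - 25*T(-6)*27 = 19624 - 25*4*27 = 19624 - 100*27 = 19624 - 2700 = 16924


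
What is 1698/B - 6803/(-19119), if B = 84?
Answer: 5505919/267666 ≈ 20.570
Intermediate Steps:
1698/B - 6803/(-19119) = 1698/84 - 6803/(-19119) = 1698*(1/84) - 6803*(-1/19119) = 283/14 + 6803/19119 = 5505919/267666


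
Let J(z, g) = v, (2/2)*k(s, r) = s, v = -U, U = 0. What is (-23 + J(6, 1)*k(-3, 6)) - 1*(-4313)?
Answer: 4290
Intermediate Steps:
v = 0 (v = -1*0 = 0)
k(s, r) = s
J(z, g) = 0
(-23 + J(6, 1)*k(-3, 6)) - 1*(-4313) = (-23 + 0*(-3)) - 1*(-4313) = (-23 + 0) + 4313 = -23 + 4313 = 4290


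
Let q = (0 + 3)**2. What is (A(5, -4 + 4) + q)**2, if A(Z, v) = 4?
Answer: 169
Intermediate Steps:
q = 9 (q = 3**2 = 9)
(A(5, -4 + 4) + q)**2 = (4 + 9)**2 = 13**2 = 169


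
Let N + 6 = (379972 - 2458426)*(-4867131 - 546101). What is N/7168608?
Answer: 75336157/48 ≈ 1.5695e+6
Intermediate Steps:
N = 11251153703322 (N = -6 + (379972 - 2458426)*(-4867131 - 546101) = -6 - 2078454*(-5413232) = -6 + 11251153703328 = 11251153703322)
N/7168608 = 11251153703322/7168608 = 11251153703322*(1/7168608) = 75336157/48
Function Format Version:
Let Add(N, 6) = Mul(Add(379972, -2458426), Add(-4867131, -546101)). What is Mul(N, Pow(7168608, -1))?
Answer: Rational(75336157, 48) ≈ 1.5695e+6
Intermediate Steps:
N = 11251153703322 (N = Add(-6, Mul(Add(379972, -2458426), Add(-4867131, -546101))) = Add(-6, Mul(-2078454, -5413232)) = Add(-6, 11251153703328) = 11251153703322)
Mul(N, Pow(7168608, -1)) = Mul(11251153703322, Pow(7168608, -1)) = Mul(11251153703322, Rational(1, 7168608)) = Rational(75336157, 48)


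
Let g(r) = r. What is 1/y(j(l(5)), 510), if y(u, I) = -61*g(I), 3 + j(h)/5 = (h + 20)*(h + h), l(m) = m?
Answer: -1/31110 ≈ -3.2144e-5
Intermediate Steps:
j(h) = -15 + 10*h*(20 + h) (j(h) = -15 + 5*((h + 20)*(h + h)) = -15 + 5*((20 + h)*(2*h)) = -15 + 5*(2*h*(20 + h)) = -15 + 10*h*(20 + h))
y(u, I) = -61*I
1/y(j(l(5)), 510) = 1/(-61*510) = 1/(-31110) = -1/31110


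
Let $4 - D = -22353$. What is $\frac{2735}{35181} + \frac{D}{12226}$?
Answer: $\frac{819979727}{430122906} \approx 1.9064$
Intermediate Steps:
$D = 22357$ ($D = 4 - -22353 = 4 + 22353 = 22357$)
$\frac{2735}{35181} + \frac{D}{12226} = \frac{2735}{35181} + \frac{22357}{12226} = \frac{819979727}{430122906}$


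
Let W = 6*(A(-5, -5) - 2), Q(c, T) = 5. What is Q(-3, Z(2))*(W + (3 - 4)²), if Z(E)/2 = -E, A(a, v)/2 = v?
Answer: -355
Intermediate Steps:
A(a, v) = 2*v
Z(E) = -2*E (Z(E) = 2*(-E) = -2*E)
W = -72 (W = 6*(2*(-5) - 2) = 6*(-10 - 2) = 6*(-12) = -72)
Q(-3, Z(2))*(W + (3 - 4)²) = 5*(-72 + (3 - 4)²) = 5*(-72 + (-1)²) = 5*(-72 + 1) = 5*(-71) = -355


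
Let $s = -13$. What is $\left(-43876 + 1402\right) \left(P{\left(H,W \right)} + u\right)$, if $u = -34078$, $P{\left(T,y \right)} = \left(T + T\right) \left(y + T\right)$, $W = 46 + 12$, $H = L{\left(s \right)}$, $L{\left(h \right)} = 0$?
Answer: $1447428972$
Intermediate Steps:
$H = 0$
$W = 58$
$P{\left(T,y \right)} = 2 T \left(T + y\right)$
$\left(-43876 + 1402\right) \left(P{\left(H,W \right)} + u\right) = \left(-43876 + 1402\right) \left(2 \cdot 0 \left(0 + 58\right) - 34078\right) = - 42474 \left(2 \cdot 0 \cdot 58 - 34078\right) = - 42474 \left(0 - 34078\right) = \left(-42474\right) \left(-34078\right) = 1447428972$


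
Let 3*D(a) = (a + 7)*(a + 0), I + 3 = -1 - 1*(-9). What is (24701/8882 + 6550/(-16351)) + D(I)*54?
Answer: 157193657511/145229582 ≈ 1082.4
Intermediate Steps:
I = 5 (I = -3 + (-1 - 1*(-9)) = -3 + (-1 + 9) = -3 + 8 = 5)
D(a) = a*(7 + a)/3 (D(a) = ((a + 7)*(a + 0))/3 = ((7 + a)*a)/3 = (a*(7 + a))/3 = a*(7 + a)/3)
(24701/8882 + 6550/(-16351)) + D(I)*54 = (24701/8882 + 6550/(-16351)) + ((1/3)*5*(7 + 5))*54 = (24701*(1/8882) + 6550*(-1/16351)) + ((1/3)*5*12)*54 = (24701/8882 - 6550/16351) + 20*54 = 345708951/145229582 + 1080 = 157193657511/145229582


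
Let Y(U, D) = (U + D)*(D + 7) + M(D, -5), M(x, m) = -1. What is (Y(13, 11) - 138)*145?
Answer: 42485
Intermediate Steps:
Y(U, D) = -1 + (7 + D)*(D + U) (Y(U, D) = (U + D)*(D + 7) - 1 = (D + U)*(7 + D) - 1 = (7 + D)*(D + U) - 1 = -1 + (7 + D)*(D + U))
(Y(13, 11) - 138)*145 = ((-1 + 11² + 7*11 + 7*13 + 11*13) - 138)*145 = ((-1 + 121 + 77 + 91 + 143) - 138)*145 = (431 - 138)*145 = 293*145 = 42485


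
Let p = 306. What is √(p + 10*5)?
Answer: 2*√89 ≈ 18.868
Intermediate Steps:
√(p + 10*5) = √(306 + 10*5) = √(306 + 50) = √356 = 2*√89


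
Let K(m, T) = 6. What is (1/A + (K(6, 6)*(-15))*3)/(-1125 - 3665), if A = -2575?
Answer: 695251/12334250 ≈ 0.056368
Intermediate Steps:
(1/A + (K(6, 6)*(-15))*3)/(-1125 - 3665) = (1/(-2575) + (6*(-15))*3)/(-1125 - 3665) = (-1/2575 - 90*3)/(-4790) = (-1/2575 - 270)*(-1/4790) = -695251/2575*(-1/4790) = 695251/12334250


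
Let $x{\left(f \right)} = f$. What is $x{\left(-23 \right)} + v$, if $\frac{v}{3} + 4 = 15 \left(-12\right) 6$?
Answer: $-3275$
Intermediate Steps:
$v = -3252$ ($v = -12 + 3 \cdot 15 \left(-12\right) 6 = -12 + 3 \left(\left(-180\right) 6\right) = -12 + 3 \left(-1080\right) = -12 - 3240 = -3252$)
$x{\left(-23 \right)} + v = -23 - 3252 = -3275$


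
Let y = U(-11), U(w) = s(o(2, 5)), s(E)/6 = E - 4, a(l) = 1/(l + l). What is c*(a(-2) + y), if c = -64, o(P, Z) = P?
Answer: 784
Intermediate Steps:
a(l) = 1/(2*l)
s(E) = -24 + 6*E (s(E) = 6*(E - 4) = 6*(-4 + E) = -24 + 6*E)
U(w) = -12 (U(w) = -24 + 6*2 = -24 + 12 = -12)
y = -12
c*(a(-2) + y) = -64*((½)/(-2) - 12) = -64*((½)*(-½) - 12) = -64*(-¼ - 12) = -64*(-49/4) = 784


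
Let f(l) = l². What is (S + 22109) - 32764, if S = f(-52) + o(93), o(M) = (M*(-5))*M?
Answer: -51196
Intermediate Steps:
o(M) = -5*M² (o(M) = (-5*M)*M = -5*M²)
S = -40541 (S = (-52)² - 5*93² = 2704 - 5*8649 = 2704 - 43245 = -40541)
(S + 22109) - 32764 = (-40541 + 22109) - 32764 = -18432 - 32764 = -51196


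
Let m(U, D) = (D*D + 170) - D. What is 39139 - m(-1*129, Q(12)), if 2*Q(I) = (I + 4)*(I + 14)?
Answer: -4087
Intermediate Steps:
Q(I) = (4 + I)*(14 + I)/2 (Q(I) = ((I + 4)*(I + 14))/2 = ((4 + I)*(14 + I))/2 = (4 + I)*(14 + I)/2)
m(U, D) = 170 + D² - D (m(U, D) = (D² + 170) - D = (170 + D²) - D = 170 + D² - D)
39139 - m(-1*129, Q(12)) = 39139 - (170 + (28 + (½)*12² + 9*12)² - (28 + (½)*12² + 9*12)) = 39139 - (170 + (28 + (½)*144 + 108)² - (28 + (½)*144 + 108)) = 39139 - (170 + (28 + 72 + 108)² - (28 + 72 + 108)) = 39139 - (170 + 208² - 1*208) = 39139 - (170 + 43264 - 208) = 39139 - 1*43226 = 39139 - 43226 = -4087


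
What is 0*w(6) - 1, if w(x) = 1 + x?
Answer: -1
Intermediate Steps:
0*w(6) - 1 = 0*(1 + 6) - 1 = 0*7 - 1 = 0 - 1 = -1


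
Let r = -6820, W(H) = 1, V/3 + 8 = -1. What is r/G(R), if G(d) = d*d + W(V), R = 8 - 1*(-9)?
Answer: -682/29 ≈ -23.517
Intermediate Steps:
V = -27 (V = -24 + 3*(-1) = -24 - 3 = -27)
R = 17 (R = 8 + 9 = 17)
G(d) = 1 + d² (G(d) = d*d + 1 = d² + 1 = 1 + d²)
r/G(R) = -6820/(1 + 17²) = -6820/(1 + 289) = -6820/290 = -6820*1/290 = -682/29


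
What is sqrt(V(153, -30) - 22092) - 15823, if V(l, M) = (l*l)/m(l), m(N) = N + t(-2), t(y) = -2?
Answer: -15823 + I*sqrt(500184933)/151 ≈ -15823.0 + 148.11*I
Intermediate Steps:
m(N) = -2 + N (m(N) = N - 2 = -2 + N)
V(l, M) = l**2/(-2 + l) (V(l, M) = (l*l)/(-2 + l) = l**2/(-2 + l))
sqrt(V(153, -30) - 22092) - 15823 = sqrt(153**2/(-2 + 153) - 22092) - 15823 = sqrt(23409/151 - 22092) - 15823 = sqrt(-3312483/151) - 15823 = I*sqrt(500184933)/151 - 15823 = -15823 + I*sqrt(500184933)/151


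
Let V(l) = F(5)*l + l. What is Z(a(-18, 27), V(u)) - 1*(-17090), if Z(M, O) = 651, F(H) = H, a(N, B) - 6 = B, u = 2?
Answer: 17741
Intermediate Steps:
a(N, B) = 6 + B
V(l) = 6*l (V(l) = 5*l + l = 6*l)
Z(a(-18, 27), V(u)) - 1*(-17090) = 651 - 1*(-17090) = 651 + 17090 = 17741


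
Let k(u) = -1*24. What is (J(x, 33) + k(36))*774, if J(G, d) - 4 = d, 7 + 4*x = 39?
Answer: 10062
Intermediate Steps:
x = 8 (x = -7/4 + (¼)*39 = -7/4 + 39/4 = 8)
J(G, d) = 4 + d
k(u) = -24
(J(x, 33) + k(36))*774 = ((4 + 33) - 24)*774 = (37 - 24)*774 = 13*774 = 10062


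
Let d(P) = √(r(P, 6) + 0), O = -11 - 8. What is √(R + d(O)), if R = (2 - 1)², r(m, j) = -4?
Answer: √(1 + 2*I) ≈ 1.272 + 0.78615*I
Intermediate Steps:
O = -19
d(P) = 2*I (d(P) = √(-4 + 0) = √(-4) = 2*I)
R = 1 (R = 1² = 1)
√(R + d(O)) = √(1 + 2*I)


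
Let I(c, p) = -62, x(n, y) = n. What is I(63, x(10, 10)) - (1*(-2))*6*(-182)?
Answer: -2246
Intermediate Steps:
I(63, x(10, 10)) - (1*(-2))*6*(-182) = -62 - (1*(-2))*6*(-182) = -62 - (-2*6)*(-182) = -62 - (-12)*(-182) = -62 - 1*2184 = -62 - 2184 = -2246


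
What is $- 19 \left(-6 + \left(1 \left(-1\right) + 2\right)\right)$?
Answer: $95$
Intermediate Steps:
$- 19 \left(-6 + \left(1 \left(-1\right) + 2\right)\right) = - 19 \left(-6 + \left(-1 + 2\right)\right) = - 19 \left(-6 + 1\right) = \left(-19\right) \left(-5\right) = 95$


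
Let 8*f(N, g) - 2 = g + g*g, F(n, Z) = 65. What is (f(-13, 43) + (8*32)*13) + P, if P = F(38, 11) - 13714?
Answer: -40337/4 ≈ -10084.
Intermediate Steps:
f(N, g) = ¼ + g/8 + g²/8 (f(N, g) = ¼ + (g + g*g)/8 = ¼ + (g + g²)/8 = ¼ + (g/8 + g²/8) = ¼ + g/8 + g²/8)
P = -13649 (P = 65 - 13714 = -13649)
(f(-13, 43) + (8*32)*13) + P = ((¼ + (⅛)*43 + (⅛)*43²) + (8*32)*13) - 13649 = ((¼ + 43/8 + (⅛)*1849) + 256*13) - 13649 = ((¼ + 43/8 + 1849/8) + 3328) - 13649 = (947/4 + 3328) - 13649 = 14259/4 - 13649 = -40337/4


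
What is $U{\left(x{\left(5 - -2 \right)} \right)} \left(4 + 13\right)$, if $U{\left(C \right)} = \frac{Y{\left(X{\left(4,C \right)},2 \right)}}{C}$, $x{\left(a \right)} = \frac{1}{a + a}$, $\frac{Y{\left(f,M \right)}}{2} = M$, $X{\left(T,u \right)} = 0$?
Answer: $952$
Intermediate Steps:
$Y{\left(f,M \right)} = 2 M$
$x{\left(a \right)} = \frac{1}{2 a}$
$U{\left(C \right)} = \frac{4}{C}$ ($U{\left(C \right)} = \frac{2 \cdot 2}{C} = \frac{4}{C}$)
$U{\left(x{\left(5 - -2 \right)} \right)} \left(4 + 13\right) = \frac{4}{\frac{1}{2} \frac{1}{5 - -2}} \left(4 + 13\right) = \frac{4}{\frac{1}{2} \frac{1}{5 + 2}} \cdot 17 = \frac{4}{\frac{1}{2} \cdot \frac{1}{7}} \cdot 17 = 4 \frac{1}{\frac{1}{14}} \cdot 17 = 4 \cdot 14 \cdot 17 = 56 \cdot 17 = 952$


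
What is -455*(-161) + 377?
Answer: 73632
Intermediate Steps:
-455*(-161) + 377 = 73255 + 377 = 73632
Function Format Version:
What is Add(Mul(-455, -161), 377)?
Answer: 73632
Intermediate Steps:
Add(Mul(-455, -161), 377) = Add(73255, 377) = 73632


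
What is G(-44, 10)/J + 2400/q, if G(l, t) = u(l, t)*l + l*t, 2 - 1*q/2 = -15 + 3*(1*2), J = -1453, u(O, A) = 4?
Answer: 1750376/15983 ≈ 109.51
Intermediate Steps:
q = 22 (q = 4 - 2*(-15 + 3*(1*2)) = 4 - 2*(-15 + 3*2) = 4 - 2*(-15 + 6) = 4 - 2*(-9) = 4 + 18 = 22)
G(l, t) = 4*l + l*t
G(-44, 10)/J + 2400/q = -44*(4 + 10)/(-1453) + 2400/22 = -44*14*(-1/1453) + 2400*(1/22) = -616*(-1/1453) + 1200/11 = 616/1453 + 1200/11 = 1750376/15983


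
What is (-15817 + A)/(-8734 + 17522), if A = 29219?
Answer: 6701/4394 ≈ 1.5250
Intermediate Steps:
(-15817 + A)/(-8734 + 17522) = (-15817 + 29219)/(-8734 + 17522) = 13402/8788 = 13402*(1/8788) = 6701/4394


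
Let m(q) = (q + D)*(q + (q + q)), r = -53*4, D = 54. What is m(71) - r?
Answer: 26837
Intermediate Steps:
r = -212
m(q) = 3*q*(54 + q) (m(q) = (q + 54)*(q + (q + q)) = (54 + q)*(q + 2*q) = (54 + q)*(3*q) = 3*q*(54 + q))
m(71) - r = 3*71*(54 + 71) - 1*(-212) = 3*71*125 + 212 = 26625 + 212 = 26837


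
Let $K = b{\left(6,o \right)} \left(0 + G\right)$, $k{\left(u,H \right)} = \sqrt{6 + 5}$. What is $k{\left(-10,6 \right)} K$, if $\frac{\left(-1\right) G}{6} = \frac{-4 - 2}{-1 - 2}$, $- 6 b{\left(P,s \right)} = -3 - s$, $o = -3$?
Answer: $0$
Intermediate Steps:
$k{\left(u,H \right)} = \sqrt{11}$
$b{\left(P,s \right)} = \frac{1}{2} + \frac{s}{6}$ ($b{\left(P,s \right)} = - \frac{-3 - s}{6} = \frac{1}{2} + \frac{s}{6}$)
$G = -12$ ($G = - 6 \frac{-4 - 2}{-1 - 2} = - 6 \left(- \frac{6}{-3}\right) = - 6 \left(\left(-6\right) \left(- \frac{1}{3}\right)\right) = \left(-6\right) 2 = -12$)
$K = 0$ ($K = \left(\frac{1}{2} + \frac{1}{6} \left(-3\right)\right) \left(0 - 12\right) = \left(\frac{1}{2} - \frac{1}{2}\right) \left(-12\right) = 0 \left(-12\right) = 0$)
$k{\left(-10,6 \right)} K = \sqrt{11} \cdot 0 = 0$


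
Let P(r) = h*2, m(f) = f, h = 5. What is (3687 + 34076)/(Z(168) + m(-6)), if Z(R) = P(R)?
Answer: 37763/4 ≈ 9440.8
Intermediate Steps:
P(r) = 10 (P(r) = 5*2 = 10)
Z(R) = 10
(3687 + 34076)/(Z(168) + m(-6)) = (3687 + 34076)/(10 - 6) = 37763/4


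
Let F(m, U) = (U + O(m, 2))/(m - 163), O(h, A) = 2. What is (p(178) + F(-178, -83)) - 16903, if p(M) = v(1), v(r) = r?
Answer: -5763501/341 ≈ -16902.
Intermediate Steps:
p(M) = 1
F(m, U) = (2 + U)/(-163 + m) (F(m, U) = (U + 2)/(m - 163) = (2 + U)/(-163 + m))
(p(178) + F(-178, -83)) - 16903 = (1 + (2 - 83)/(-163 - 178)) - 16903 = (1 - 81/(-341)) - 16903 = (1 - 1/341*(-81)) - 16903 = (1 + 81/341) - 16903 = 422/341 - 16903 = -5763501/341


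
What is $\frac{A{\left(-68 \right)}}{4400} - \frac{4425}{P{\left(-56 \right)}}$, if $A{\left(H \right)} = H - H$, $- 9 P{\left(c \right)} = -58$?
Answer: $- \frac{39825}{58} \approx -686.64$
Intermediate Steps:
$P{\left(c \right)} = \frac{58}{9}$ ($P{\left(c \right)} = \left(- \frac{1}{9}\right) \left(-58\right) = \frac{58}{9}$)
$A{\left(H \right)} = 0$
$\frac{A{\left(-68 \right)}}{4400} - \frac{4425}{P{\left(-56 \right)}} = \frac{0}{4400} - \frac{4425}{\frac{58}{9}} = 0 \cdot \frac{1}{4400} - \frac{39825}{58} = 0 - \frac{39825}{58} = - \frac{39825}{58}$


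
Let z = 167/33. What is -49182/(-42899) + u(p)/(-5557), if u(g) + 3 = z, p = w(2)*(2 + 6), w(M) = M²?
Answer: 9016127210/7866861519 ≈ 1.1461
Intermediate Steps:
p = 32 (p = 2²*(2 + 6) = 4*8 = 32)
z = 167/33 (z = 167*(1/33) = 167/33 ≈ 5.0606)
u(g) = 68/33 (u(g) = -3 + 167/33 = 68/33)
-49182/(-42899) + u(p)/(-5557) = -49182/(-42899) + (68/33)/(-5557) = -49182*(-1/42899) + (68/33)*(-1/5557) = 49182/42899 - 68/183381 = 9016127210/7866861519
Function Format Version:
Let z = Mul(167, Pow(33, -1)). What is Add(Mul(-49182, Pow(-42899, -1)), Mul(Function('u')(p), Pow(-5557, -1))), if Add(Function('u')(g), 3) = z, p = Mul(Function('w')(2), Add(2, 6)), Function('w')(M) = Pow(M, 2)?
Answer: Rational(9016127210, 7866861519) ≈ 1.1461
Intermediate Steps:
p = 32 (p = Mul(Pow(2, 2), Add(2, 6)) = Mul(4, 8) = 32)
z = Rational(167, 33) (z = Mul(167, Rational(1, 33)) = Rational(167, 33) ≈ 5.0606)
Function('u')(g) = Rational(68, 33) (Function('u')(g) = Add(-3, Rational(167, 33)) = Rational(68, 33))
Add(Mul(-49182, Pow(-42899, -1)), Mul(Function('u')(p), Pow(-5557, -1))) = Add(Mul(-49182, Pow(-42899, -1)), Mul(Rational(68, 33), Pow(-5557, -1))) = Add(Mul(-49182, Rational(-1, 42899)), Mul(Rational(68, 33), Rational(-1, 5557))) = Add(Rational(49182, 42899), Rational(-68, 183381)) = Rational(9016127210, 7866861519)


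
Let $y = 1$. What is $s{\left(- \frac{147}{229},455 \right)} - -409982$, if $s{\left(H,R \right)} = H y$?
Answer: $\frac{93885731}{229} \approx 4.0998 \cdot 10^{5}$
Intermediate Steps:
$s{\left(H,R \right)} = H$ ($s{\left(H,R \right)} = H 1 = H$)
$s{\left(- \frac{147}{229},455 \right)} - -409982 = - \frac{147}{229} - -409982 = \left(-147\right) \frac{1}{229} + 409982 = - \frac{147}{229} + 409982 = \frac{93885731}{229}$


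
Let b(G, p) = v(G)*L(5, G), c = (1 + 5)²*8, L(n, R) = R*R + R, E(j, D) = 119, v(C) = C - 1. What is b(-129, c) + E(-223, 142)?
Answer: -2146441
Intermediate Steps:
v(C) = -1 + C
L(n, R) = R + R² (L(n, R) = R² + R = R + R²)
c = 288 (c = 6²*8 = 36*8 = 288)
b(G, p) = G*(1 + G)*(-1 + G) (b(G, p) = (-1 + G)*(G*(1 + G)) = G*(1 + G)*(-1 + G))
b(-129, c) + E(-223, 142) = ((-129)³ - 1*(-129)) + 119 = (-2146689 + 129) + 119 = -2146560 + 119 = -2146441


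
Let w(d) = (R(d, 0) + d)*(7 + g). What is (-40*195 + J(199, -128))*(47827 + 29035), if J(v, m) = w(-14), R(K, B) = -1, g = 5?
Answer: -613358760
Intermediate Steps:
w(d) = -12 + 12*d (w(d) = (-1 + d)*(7 + 5) = (-1 + d)*12 = -12 + 12*d)
J(v, m) = -180 (J(v, m) = -12 + 12*(-14) = -12 - 168 = -180)
(-40*195 + J(199, -128))*(47827 + 29035) = (-40*195 - 180)*(47827 + 29035) = (-7800 - 180)*76862 = -7980*76862 = -613358760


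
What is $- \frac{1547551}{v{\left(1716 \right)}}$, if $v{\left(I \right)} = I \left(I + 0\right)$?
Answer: $- \frac{1547551}{2944656} \approx -0.52555$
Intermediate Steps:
$v{\left(I \right)} = I^{2}$ ($v{\left(I \right)} = I I = I^{2}$)
$- \frac{1547551}{v{\left(1716 \right)}} = - \frac{1547551}{1716^{2}} = - \frac{1547551}{2944656}$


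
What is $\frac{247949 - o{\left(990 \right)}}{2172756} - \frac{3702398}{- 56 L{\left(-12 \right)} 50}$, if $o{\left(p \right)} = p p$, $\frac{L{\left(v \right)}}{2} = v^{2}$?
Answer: $\frac{44369052991}{10429228800} \approx 4.2543$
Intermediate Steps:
$L{\left(v \right)} = 2 v^{2}$
$o{\left(p \right)} = p^{2}$
$\frac{247949 - o{\left(990 \right)}}{2172756} - \frac{3702398}{- 56 L{\left(-12 \right)} 50} = \frac{247949 - 990^{2}}{2172756} - \frac{3702398}{- 56 \cdot 2 \left(-12\right)^{2} \cdot 50} = \left(247949 - 980100\right) \frac{1}{2172756} - \frac{3702398}{- 56 \cdot 2 \cdot 144 \cdot 50} = \left(247949 - 980100\right) \frac{1}{2172756} - \frac{3702398}{\left(-56\right) 288 \cdot 50} = \left(-732151\right) \frac{1}{2172756} - \frac{3702398}{\left(-16128\right) 50} = - \frac{732151}{2172756} - \frac{3702398}{-806400} = - \frac{732151}{2172756} - - \frac{264457}{57600} = - \frac{732151}{2172756} + \frac{264457}{57600} = \frac{44369052991}{10429228800}$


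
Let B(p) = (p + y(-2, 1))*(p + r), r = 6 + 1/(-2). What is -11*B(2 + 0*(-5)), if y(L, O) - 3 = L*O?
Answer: -495/2 ≈ -247.50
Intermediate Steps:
r = 11/2 (r = 6 - ½ = 11/2 ≈ 5.5000)
y(L, O) = 3 + L*O
B(p) = (1 + p)*(11/2 + p) (B(p) = (p + (3 - 2*1))*(p + 11/2) = (p + (3 - 2))*(11/2 + p) = (p + 1)*(11/2 + p) = (1 + p)*(11/2 + p))
-11*B(2 + 0*(-5)) = -11*(11/2 + (2 + 0*(-5))² + 13*(2 + 0*(-5))/2) = -11*(11/2 + (2 + 0)² + 13*(2 + 0)/2) = -11*(11/2 + 2² + (13/2)*2) = -11*(11/2 + 4 + 13) = -11*45/2 = -495/2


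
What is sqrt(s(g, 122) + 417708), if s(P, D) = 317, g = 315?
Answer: 5*sqrt(16721) ≈ 646.55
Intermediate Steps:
sqrt(s(g, 122) + 417708) = sqrt(317 + 417708) = sqrt(418025) = 5*sqrt(16721)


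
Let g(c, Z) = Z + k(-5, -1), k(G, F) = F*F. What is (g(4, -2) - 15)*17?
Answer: -272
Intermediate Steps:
k(G, F) = F²
g(c, Z) = 1 + Z (g(c, Z) = Z + (-1)² = Z + 1 = 1 + Z)
(g(4, -2) - 15)*17 = ((1 - 2) - 15)*17 = (-1 - 15)*17 = -16*17 = -272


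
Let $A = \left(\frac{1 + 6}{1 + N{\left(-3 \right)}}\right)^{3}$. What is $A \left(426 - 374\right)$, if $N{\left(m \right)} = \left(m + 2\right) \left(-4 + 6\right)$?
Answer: $-17836$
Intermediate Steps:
$N{\left(m \right)} = 4 + 2 m$ ($N{\left(m \right)} = \left(2 + m\right) 2 = 4 + 2 m$)
$A = -343$ ($A = \left(\frac{1 + 6}{1 + \left(4 + 2 \left(-3\right)\right)}\right)^{3} = \left(\frac{7}{1 + \left(4 - 6\right)}\right)^{3} = \left(\frac{7}{1 - 2}\right)^{3} = \left(\frac{7}{-1}\right)^{3} = \left(7 \left(-1\right)\right)^{3} = \left(-7\right)^{3} = -343$)
$A \left(426 - 374\right) = - 343 \left(426 - 374\right) = \left(-343\right) 52 = -17836$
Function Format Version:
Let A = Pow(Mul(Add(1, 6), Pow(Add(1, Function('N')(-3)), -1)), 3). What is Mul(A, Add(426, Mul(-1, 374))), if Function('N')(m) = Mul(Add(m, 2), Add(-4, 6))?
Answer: -17836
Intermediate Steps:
Function('N')(m) = Add(4, Mul(2, m)) (Function('N')(m) = Mul(Add(2, m), 2) = Add(4, Mul(2, m)))
A = -343 (A = Pow(Mul(Add(1, 6), Pow(Add(1, Add(4, Mul(2, -3))), -1)), 3) = Pow(Mul(7, Pow(Add(1, Add(4, -6)), -1)), 3) = Pow(Mul(7, Pow(Add(1, -2), -1)), 3) = Pow(Mul(7, Pow(-1, -1)), 3) = Pow(Mul(7, -1), 3) = Pow(-7, 3) = -343)
Mul(A, Add(426, Mul(-1, 374))) = Mul(-343, Add(426, Mul(-1, 374))) = Mul(-343, Add(426, -374)) = Mul(-343, 52) = -17836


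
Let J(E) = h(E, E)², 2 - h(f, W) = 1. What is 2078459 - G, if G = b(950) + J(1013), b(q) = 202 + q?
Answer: 2077306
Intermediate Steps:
h(f, W) = 1 (h(f, W) = 2 - 1*1 = 2 - 1 = 1)
J(E) = 1 (J(E) = 1² = 1)
G = 1153 (G = (202 + 950) + 1 = 1152 + 1 = 1153)
2078459 - G = 2078459 - 1*1153 = 2078459 - 1153 = 2077306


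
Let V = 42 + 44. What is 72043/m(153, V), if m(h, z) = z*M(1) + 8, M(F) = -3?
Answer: -72043/250 ≈ -288.17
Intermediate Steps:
V = 86
m(h, z) = 8 - 3*z (m(h, z) = z*(-3) + 8 = -3*z + 8 = 8 - 3*z)
72043/m(153, V) = 72043/(8 - 3*86) = 72043/(8 - 258) = 72043/(-250) = 72043*(-1/250) = -72043/250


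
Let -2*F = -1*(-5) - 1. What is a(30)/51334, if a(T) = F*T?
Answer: -30/25667 ≈ -0.0011688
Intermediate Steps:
F = -2 (F = -(-1*(-5) - 1)/2 = -(5 - 1)/2 = -1/2*4 = -2)
a(T) = -2*T
a(30)/51334 = -2*30/51334 = -60*1/51334 = -30/25667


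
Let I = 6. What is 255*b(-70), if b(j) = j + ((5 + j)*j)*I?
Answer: 6943650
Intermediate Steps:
b(j) = j + 6*j*(5 + j) (b(j) = j + ((5 + j)*j)*6 = j + (j*(5 + j))*6 = j + 6*j*(5 + j))
255*b(-70) = 255*(-70*(31 + 6*(-70))) = 255*(-70*(31 - 420)) = 255*(-70*(-389)) = 255*27230 = 6943650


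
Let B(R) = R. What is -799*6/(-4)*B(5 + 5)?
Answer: 11985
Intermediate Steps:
-799*6/(-4)*B(5 + 5) = -799*6/(-4)*(5 + 5) = -799*(-1/4*6)*10 = -(-2397)*10/2 = -799*(-15) = 11985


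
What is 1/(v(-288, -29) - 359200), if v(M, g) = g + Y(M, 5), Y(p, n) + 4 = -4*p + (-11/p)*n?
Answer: -288/103127273 ≈ -2.7927e-6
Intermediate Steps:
Y(p, n) = -4 - 4*p - 11*n/p (Y(p, n) = -4 + (-4*p + (-11/p)*n) = -4 + (-4*p - 11*n/p) = -4 - 4*p - 11*n/p)
v(M, g) = -4 + g - 55/M - 4*M (v(M, g) = g + (-4 - 4*M - 11*5/M) = g + (-4 - 4*M - 55/M) = g + (-4 - 55/M - 4*M) = -4 + g - 55/M - 4*M)
1/(v(-288, -29) - 359200) = 1/((-4 - 29 - 55/(-288) - 4*(-288)) - 359200) = 1/((-4 - 29 - 55*(-1/288) + 1152) - 359200) = 1/((-4 - 29 + 55/288 + 1152) - 359200) = 1/(322327/288 - 359200) = 1/(-103127273/288) = -288/103127273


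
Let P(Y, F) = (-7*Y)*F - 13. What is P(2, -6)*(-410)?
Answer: -29110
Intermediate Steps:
P(Y, F) = -13 - 7*F*Y (P(Y, F) = -7*F*Y - 13 = -13 - 7*F*Y)
P(2, -6)*(-410) = (-13 - 7*(-6)*2)*(-410) = (-13 + 84)*(-410) = 71*(-410) = -29110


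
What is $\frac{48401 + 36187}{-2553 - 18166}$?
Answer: $- \frac{84588}{20719} \approx -4.0826$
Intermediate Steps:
$\frac{48401 + 36187}{-2553 - 18166} = \frac{84588}{-20719} = 84588 \left(- \frac{1}{20719}\right) = - \frac{84588}{20719}$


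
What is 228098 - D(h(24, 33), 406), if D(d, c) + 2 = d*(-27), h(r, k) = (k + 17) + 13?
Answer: 229801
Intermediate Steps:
h(r, k) = 30 + k (h(r, k) = (17 + k) + 13 = 30 + k)
D(d, c) = -2 - 27*d (D(d, c) = -2 + d*(-27) = -2 - 27*d)
228098 - D(h(24, 33), 406) = 228098 - (-2 - 27*(30 + 33)) = 228098 - (-2 - 27*63) = 228098 - (-2 - 1701) = 228098 - 1*(-1703) = 228098 + 1703 = 229801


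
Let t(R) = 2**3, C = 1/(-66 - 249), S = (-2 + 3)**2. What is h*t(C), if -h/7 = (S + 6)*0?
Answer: 0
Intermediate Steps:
S = 1 (S = 1**2 = 1)
C = -1/315 (C = 1/(-315) = -1/315 ≈ -0.0031746)
t(R) = 8
h = 0 (h = -7*(1 + 6)*0 = -49*0 = -7*0 = 0)
h*t(C) = 0*8 = 0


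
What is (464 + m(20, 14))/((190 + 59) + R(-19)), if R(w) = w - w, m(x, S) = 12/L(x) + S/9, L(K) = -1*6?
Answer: 4172/2241 ≈ 1.8617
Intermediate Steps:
L(K) = -6
m(x, S) = -2 + S/9 (m(x, S) = 12/(-6) + S/9 = 12*(-⅙) + S*(⅑) = -2 + S/9)
R(w) = 0
(464 + m(20, 14))/((190 + 59) + R(-19)) = (464 + (-2 + (⅑)*14))/((190 + 59) + 0) = (464 + (-2 + 14/9))/(249 + 0) = (464 - 4/9)/249 = (4172/9)*(1/249) = 4172/2241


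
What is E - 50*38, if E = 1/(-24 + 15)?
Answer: -17101/9 ≈ -1900.1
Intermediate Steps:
E = -⅑ (E = 1/(-9) = -⅑ ≈ -0.11111)
E - 50*38 = -⅑ - 50*38 = -⅑ - 1900 = -17101/9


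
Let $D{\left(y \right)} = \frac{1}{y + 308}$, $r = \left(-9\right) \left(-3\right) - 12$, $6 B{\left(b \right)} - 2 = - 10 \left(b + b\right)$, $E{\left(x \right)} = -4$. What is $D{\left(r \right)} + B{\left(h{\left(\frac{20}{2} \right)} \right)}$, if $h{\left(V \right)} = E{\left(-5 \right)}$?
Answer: $\frac{13246}{969} \approx 13.67$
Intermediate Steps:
$h{\left(V \right)} = -4$
$B{\left(b \right)} = \frac{1}{3} - \frac{10 b}{3}$ ($B{\left(b \right)} = \frac{1}{3} + \frac{\left(-10\right) \left(b + b\right)}{6} = \frac{1}{3} + \frac{\left(-10\right) 2 b}{6} = \frac{1}{3} + \frac{\left(-20\right) b}{6} = \frac{1}{3} - \frac{10 b}{3}$)
$r = 15$ ($r = 27 - 12 = 15$)
$D{\left(y \right)} = \frac{1}{308 + y}$
$D{\left(r \right)} + B{\left(h{\left(\frac{20}{2} \right)} \right)} = \frac{1}{308 + 15} + \left(\frac{1}{3} - - \frac{40}{3}\right) = \frac{1}{323} + \left(\frac{1}{3} + \frac{40}{3}\right) = \frac{1}{323} + \frac{41}{3} = \frac{13246}{969}$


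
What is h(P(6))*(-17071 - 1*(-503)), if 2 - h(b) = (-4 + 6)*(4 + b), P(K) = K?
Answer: 298224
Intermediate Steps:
h(b) = -6 - 2*b (h(b) = 2 - (-4 + 6)*(4 + b) = 2 - 2*(4 + b) = 2 - (8 + 2*b) = 2 + (-8 - 2*b) = -6 - 2*b)
h(P(6))*(-17071 - 1*(-503)) = (-6 - 2*6)*(-17071 - 1*(-503)) = (-6 - 12)*(-17071 + 503) = -18*(-16568) = 298224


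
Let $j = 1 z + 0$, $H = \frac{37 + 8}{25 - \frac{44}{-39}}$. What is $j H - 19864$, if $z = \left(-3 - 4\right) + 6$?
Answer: $- \frac{20243171}{1019} \approx -19866.0$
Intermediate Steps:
$z = -1$ ($z = -7 + 6 = -1$)
$H = \frac{1755}{1019}$ ($H = \frac{45}{25 - - \frac{44}{39}} = \frac{45}{25 + \frac{44}{39}} = \frac{45}{\frac{1019}{39}} = 45 \cdot \frac{39}{1019} = \frac{1755}{1019} \approx 1.7223$)
$j = -1$ ($j = 1 \left(-1\right) + 0 = -1 + 0 = -1$)
$j H - 19864 = \left(-1\right) \frac{1755}{1019} - 19864 = - \frac{1755}{1019} - 19864 = - \frac{20243171}{1019}$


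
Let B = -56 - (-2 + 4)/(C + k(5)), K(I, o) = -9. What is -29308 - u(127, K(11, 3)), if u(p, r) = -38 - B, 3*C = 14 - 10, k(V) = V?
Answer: -557200/19 ≈ -29326.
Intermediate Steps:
C = 4/3 (C = (14 - 10)/3 = (⅓)*4 = 4/3 ≈ 1.3333)
B = -1070/19 (B = -56 - (-2 + 4)/(4/3 + 5) = -56 - 2/19/3 = -56 - 2*3/19 = -56 - 1*6/19 = -56 - 6/19 = -1070/19 ≈ -56.316)
u(p, r) = 348/19 (u(p, r) = -38 - 1*(-1070/19) = -38 + 1070/19 = 348/19)
-29308 - u(127, K(11, 3)) = -29308 - 1*348/19 = -29308 - 348/19 = -557200/19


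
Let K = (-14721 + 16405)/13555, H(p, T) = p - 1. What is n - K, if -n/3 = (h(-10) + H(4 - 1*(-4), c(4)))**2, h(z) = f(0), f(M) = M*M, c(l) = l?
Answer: -1994269/13555 ≈ -147.12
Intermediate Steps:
H(p, T) = -1 + p
f(M) = M**2
h(z) = 0 (h(z) = 0**2 = 0)
n = -147 (n = -3*(0 + (-1 + (4 - 1*(-4))))**2 = -3*(0 + (-1 + (4 + 4)))**2 = -3*(0 + (-1 + 8))**2 = -3*(0 + 7)**2 = -3*7**2 = -3*49 = -147)
K = 1684/13555 (K = 1684*(1/13555) = 1684/13555 ≈ 0.12423)
n - K = -147 - 1*1684/13555 = -147 - 1684/13555 = -1994269/13555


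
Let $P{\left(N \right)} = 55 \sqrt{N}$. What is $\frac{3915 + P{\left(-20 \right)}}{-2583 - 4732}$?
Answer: $- \frac{783}{1463} - \frac{2 i \sqrt{5}}{133} \approx -0.5352 - 0.033625 i$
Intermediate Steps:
$\frac{3915 + P{\left(-20 \right)}}{-2583 - 4732} = \frac{3915 + 55 \sqrt{-20}}{-2583 - 4732} = \frac{3915 + 55 \cdot 2 i \sqrt{5}}{-7315} = \left(3915 + 110 i \sqrt{5}\right) \left(- \frac{1}{7315}\right) = - \frac{783}{1463} - \frac{2 i \sqrt{5}}{133}$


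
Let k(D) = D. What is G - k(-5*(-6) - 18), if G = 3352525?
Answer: 3352513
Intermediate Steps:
G - k(-5*(-6) - 18) = 3352525 - (-5*(-6) - 18) = 3352525 - (30 - 18) = 3352525 - 1*12 = 3352525 - 12 = 3352513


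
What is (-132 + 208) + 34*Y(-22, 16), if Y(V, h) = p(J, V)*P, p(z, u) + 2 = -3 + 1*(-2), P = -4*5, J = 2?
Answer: 4836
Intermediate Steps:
P = -20
p(z, u) = -7 (p(z, u) = -2 + (-3 + 1*(-2)) = -2 + (-3 - 2) = -2 - 5 = -7)
Y(V, h) = 140 (Y(V, h) = -7*(-20) = 140)
(-132 + 208) + 34*Y(-22, 16) = (-132 + 208) + 34*140 = 76 + 4760 = 4836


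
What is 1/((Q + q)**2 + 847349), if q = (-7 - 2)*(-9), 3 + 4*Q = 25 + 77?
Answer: 16/13736513 ≈ 1.1648e-6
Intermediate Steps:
Q = 99/4 (Q = -3/4 + (25 + 77)/4 = -3/4 + (1/4)*102 = -3/4 + 51/2 = 99/4 ≈ 24.750)
q = 81 (q = -9*(-9) = 81)
1/((Q + q)**2 + 847349) = 1/((99/4 + 81)**2 + 847349) = 1/((423/4)**2 + 847349) = 1/(178929/16 + 847349) = 1/(13736513/16) = 16/13736513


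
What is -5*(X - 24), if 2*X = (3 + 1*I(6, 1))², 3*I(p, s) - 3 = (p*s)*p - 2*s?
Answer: -4210/9 ≈ -467.78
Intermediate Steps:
I(p, s) = 1 - 2*s/3 + s*p²/3 (I(p, s) = 1 + ((p*s)*p - 2*s)/3 = 1 + (s*p² - 2*s)/3 = 1 + (-2*s + s*p²)/3 = 1 + (-2*s/3 + s*p²/3) = 1 - 2*s/3 + s*p²/3)
X = 1058/9 (X = (3 + 1*(1 - ⅔*1 + (⅓)*1*6²))²/2 = (3 + 1*(1 - ⅔ + (⅓)*1*36))²/2 = (3 + 1*(1 - ⅔ + 12))²/2 = (3 + 1*(37/3))²/2 = (3 + 37/3)²/2 = (46/3)²/2 = (½)*(2116/9) = 1058/9 ≈ 117.56)
-5*(X - 24) = -5*(1058/9 - 24) = -5*842/9 = -4210/9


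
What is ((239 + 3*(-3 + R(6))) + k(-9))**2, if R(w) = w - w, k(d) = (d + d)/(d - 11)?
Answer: 5331481/100 ≈ 53315.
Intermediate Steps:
k(d) = 2*d/(-11 + d) (k(d) = (2*d)/(-11 + d) = 2*d/(-11 + d))
R(w) = 0
((239 + 3*(-3 + R(6))) + k(-9))**2 = ((239 + 3*(-3 + 0)) + 2*(-9)/(-11 - 9))**2 = ((239 + 3*(-3)) + 2*(-9)/(-20))**2 = ((239 - 9) + 2*(-9)*(-1/20))**2 = (230 + 9/10)**2 = (2309/10)**2 = 5331481/100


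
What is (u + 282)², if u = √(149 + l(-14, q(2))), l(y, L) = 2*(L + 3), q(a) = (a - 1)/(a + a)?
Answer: (564 + √622)²/4 ≈ 86713.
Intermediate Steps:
q(a) = (-1 + a)/(2*a) (q(a) = (-1 + a)/((2*a)) = (-1 + a)*(1/(2*a)) = (-1 + a)/(2*a))
l(y, L) = 6 + 2*L (l(y, L) = 2*(3 + L) = 6 + 2*L)
u = √622/2 (u = √(149 + (6 + 2*((½)*(-1 + 2)/2))) = √(149 + (6 + 2*((½)*(½)*1))) = √(149 + (6 + 2*(¼))) = √(149 + (6 + ½)) = √(149 + 13/2) = √(311/2) = √622/2 ≈ 12.470)
(u + 282)² = (√622/2 + 282)² = (282 + √622/2)²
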